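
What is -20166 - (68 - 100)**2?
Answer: -21190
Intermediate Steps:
-20166 - (68 - 100)**2 = -20166 - 1*(-32)**2 = -20166 - 1*1024 = -20166 - 1024 = -21190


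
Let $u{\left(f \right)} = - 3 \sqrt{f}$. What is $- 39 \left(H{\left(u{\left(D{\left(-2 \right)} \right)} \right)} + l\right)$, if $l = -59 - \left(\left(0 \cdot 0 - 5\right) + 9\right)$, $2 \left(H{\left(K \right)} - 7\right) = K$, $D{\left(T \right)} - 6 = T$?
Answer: $2301$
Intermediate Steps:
$D{\left(T \right)} = 6 + T$
$H{\left(K \right)} = 7 + \frac{K}{2}$
$l = -63$ ($l = -59 - \left(\left(0 - 5\right) + 9\right) = -59 - \left(-5 + 9\right) = -59 - 4 = -63$)
$- 39 \left(H{\left(u{\left(D{\left(-2 \right)} \right)} \right)} + l\right) = - 39 \left(\left(7 + \frac{\left(-3\right) \sqrt{6 - 2}}{2}\right) - 63\right) = - 39 \left(\left(7 + \frac{\left(-3\right) \sqrt{4}}{2}\right) - 63\right) = - 39 \left(\left(7 + \frac{\left(-3\right) 2}{2}\right) - 63\right) = - 39 \left(\left(7 + \frac{1}{2} \left(-6\right)\right) - 63\right) = - 39 \left(\left(7 - 3\right) - 63\right) = - 39 \left(4 - 63\right) = \left(-39\right) \left(-59\right) = 2301$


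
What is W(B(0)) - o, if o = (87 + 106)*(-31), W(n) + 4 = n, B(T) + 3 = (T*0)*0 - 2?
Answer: 5974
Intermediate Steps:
B(T) = -5 (B(T) = -3 + ((T*0)*0 - 2) = -3 + (0*0 - 2) = -3 + (0 - 2) = -3 - 2 = -5)
W(n) = -4 + n
o = -5983 (o = 193*(-31) = -5983)
W(B(0)) - o = (-4 - 5) - 1*(-5983) = -9 + 5983 = 5974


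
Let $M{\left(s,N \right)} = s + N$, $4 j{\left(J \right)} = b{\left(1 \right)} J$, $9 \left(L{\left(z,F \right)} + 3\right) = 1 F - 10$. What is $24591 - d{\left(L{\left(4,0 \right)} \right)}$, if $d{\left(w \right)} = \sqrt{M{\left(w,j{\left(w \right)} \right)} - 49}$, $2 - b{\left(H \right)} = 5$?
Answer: $24591 - \frac{i \sqrt{1801}}{6} \approx 24591.0 - 7.073 i$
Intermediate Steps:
$b{\left(H \right)} = -3$ ($b{\left(H \right)} = 2 - 5 = -3$)
$L{\left(z,F \right)} = - \frac{37}{9} + \frac{F}{9}$ ($L{\left(z,F \right)} = -3 + \frac{1 F - 10}{9} = -3 + \frac{F - 10}{9} = -3 + \frac{-10 + F}{9} = -3 + \left(- \frac{10}{9} + \frac{F}{9}\right) = - \frac{37}{9} + \frac{F}{9}$)
$j{\left(J \right)} = - \frac{3 J}{4}$ ($j{\left(J \right)} = \frac{\left(-3\right) J}{4} = - \frac{3 J}{4}$)
$M{\left(s,N \right)} = N + s$
$d{\left(w \right)} = \sqrt{-49 + \frac{w}{4}}$ ($d{\left(w \right)} = \sqrt{\left(- \frac{3 w}{4} + w\right) - 49} = \sqrt{\frac{w}{4} - 49} = \sqrt{-49 + \frac{w}{4}}$)
$24591 - d{\left(L{\left(4,0 \right)} \right)} = 24591 - \frac{\sqrt{-196 + \left(- \frac{37}{9} + \frac{1}{9} \cdot 0\right)}}{2} = 24591 - \frac{\sqrt{-196 + \left(- \frac{37}{9} + 0\right)}}{2} = 24591 - \frac{\sqrt{-196 - \frac{37}{9}}}{2} = 24591 - \frac{\sqrt{- \frac{1801}{9}}}{2} = 24591 - \frac{\frac{1}{3} i \sqrt{1801}}{2} = 24591 - \frac{i \sqrt{1801}}{6}$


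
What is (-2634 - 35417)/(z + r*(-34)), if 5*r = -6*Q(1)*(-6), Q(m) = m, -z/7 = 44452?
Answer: 190255/1557044 ≈ 0.12219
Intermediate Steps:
z = -311164 (z = -7*44452 = -311164)
r = 36/5 (r = (-6*1*(-6))/5 = (-6*(-6))/5 = (1/5)*36 = 36/5 ≈ 7.2000)
(-2634 - 35417)/(z + r*(-34)) = (-2634 - 35417)/(-311164 + (36/5)*(-34)) = -38051/(-311164 - 1224/5) = -38051/(-1557044/5) = -38051*(-5/1557044) = 190255/1557044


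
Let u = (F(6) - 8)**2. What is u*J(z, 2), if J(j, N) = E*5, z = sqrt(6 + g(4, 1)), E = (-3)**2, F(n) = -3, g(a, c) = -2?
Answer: 5445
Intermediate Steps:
E = 9
z = 2 (z = sqrt(6 - 2) = sqrt(4) = 2)
J(j, N) = 45 (J(j, N) = 9*5 = 45)
u = 121 (u = (-3 - 8)**2 = (-11)**2 = 121)
u*J(z, 2) = 121*45 = 5445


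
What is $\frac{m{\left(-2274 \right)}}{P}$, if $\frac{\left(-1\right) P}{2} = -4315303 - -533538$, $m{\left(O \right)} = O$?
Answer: $- \frac{1137}{3781765} \approx -0.00030065$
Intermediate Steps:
$P = 7563530$ ($P = - 2 \left(-4315303 - -533538\right) = - 2 \left(-4315303 + 533538\right) = \left(-2\right) \left(-3781765\right) = 7563530$)
$\frac{m{\left(-2274 \right)}}{P} = - \frac{2274}{7563530} = \left(-2274\right) \frac{1}{7563530} = - \frac{1137}{3781765}$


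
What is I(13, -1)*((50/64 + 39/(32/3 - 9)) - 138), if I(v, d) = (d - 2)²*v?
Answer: -2130687/160 ≈ -13317.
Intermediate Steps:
I(v, d) = v*(-2 + d)² (I(v, d) = (-2 + d)²*v = v*(-2 + d)²)
I(13, -1)*((50/64 + 39/(32/3 - 9)) - 138) = (13*(-2 - 1)²)*((50/64 + 39/(32/3 - 9)) - 138) = (13*(-3)²)*((50*(1/64) + 39/(32*(⅓) - 9)) - 138) = (13*9)*((25/32 + 39/(32/3 - 9)) - 138) = 117*((25/32 + 39/(5/3)) - 138) = 117*((25/32 + 39*(⅗)) - 138) = 117*((25/32 + 117/5) - 138) = 117*(3869/160 - 138) = 117*(-18211/160) = -2130687/160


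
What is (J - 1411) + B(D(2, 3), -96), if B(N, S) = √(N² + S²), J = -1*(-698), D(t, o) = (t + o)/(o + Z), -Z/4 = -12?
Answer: -713 + √23970841/51 ≈ -617.00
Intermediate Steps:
Z = 48 (Z = -4*(-12) = 48)
D(t, o) = (o + t)/(48 + o) (D(t, o) = (t + o)/(o + 48) = (o + t)/(48 + o))
J = 698
(J - 1411) + B(D(2, 3), -96) = (698 - 1411) + √(((3 + 2)/(48 + 3))² + (-96)²) = -713 + √((5/51)² + 9216) = -713 + √(25/2601 + 9216) = -713 + √(23970841/2601) = -713 + √23970841/51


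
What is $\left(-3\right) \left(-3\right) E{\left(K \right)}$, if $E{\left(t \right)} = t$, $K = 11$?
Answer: $99$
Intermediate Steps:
$\left(-3\right) \left(-3\right) E{\left(K \right)} = \left(-3\right) \left(-3\right) 11 = 9 \cdot 11 = 99$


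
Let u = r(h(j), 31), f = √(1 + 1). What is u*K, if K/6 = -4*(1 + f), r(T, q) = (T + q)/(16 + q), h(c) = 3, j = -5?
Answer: -816/47 - 816*√2/47 ≈ -41.915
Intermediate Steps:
f = √2 ≈ 1.4142
r(T, q) = (T + q)/(16 + q)
K = -24 - 24*√2 (K = 6*(-4*(1 + √2)) = 6*(-4 - 4*√2) = -24 - 24*√2 ≈ -57.941)
u = 34/47 (u = (3 + 31)/(16 + 31) = 34/47 ≈ 0.72340)
u*K = 34*(-24 - 24*√2)/47 = -816/47 - 816*√2/47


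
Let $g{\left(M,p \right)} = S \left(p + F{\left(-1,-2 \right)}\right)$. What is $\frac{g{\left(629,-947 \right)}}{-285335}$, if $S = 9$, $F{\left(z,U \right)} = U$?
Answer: $\frac{8541}{285335} \approx 0.029933$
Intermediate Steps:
$g{\left(M,p \right)} = -18 + 9 p$ ($g{\left(M,p \right)} = 9 \left(p - 2\right) = 9 \left(-2 + p\right) = -18 + 9 p$)
$\frac{g{\left(629,-947 \right)}}{-285335} = \frac{-18 + 9 \left(-947\right)}{-285335} = \left(-18 - 8523\right) \left(- \frac{1}{285335}\right) = \left(-8541\right) \left(- \frac{1}{285335}\right) = \frac{8541}{285335}$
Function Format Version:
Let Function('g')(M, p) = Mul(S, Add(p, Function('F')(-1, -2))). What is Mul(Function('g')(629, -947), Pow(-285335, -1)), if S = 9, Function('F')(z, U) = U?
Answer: Rational(8541, 285335) ≈ 0.029933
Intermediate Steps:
Function('g')(M, p) = Add(-18, Mul(9, p)) (Function('g')(M, p) = Mul(9, Add(p, -2)) = Mul(9, Add(-2, p)) = Add(-18, Mul(9, p)))
Mul(Function('g')(629, -947), Pow(-285335, -1)) = Mul(Add(-18, Mul(9, -947)), Pow(-285335, -1)) = Mul(Add(-18, -8523), Rational(-1, 285335)) = Mul(-8541, Rational(-1, 285335)) = Rational(8541, 285335)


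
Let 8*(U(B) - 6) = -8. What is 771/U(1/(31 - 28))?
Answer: 771/5 ≈ 154.20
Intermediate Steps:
U(B) = 5 (U(B) = 6 + (1/8)*(-8) = 6 - 1 = 5)
771/U(1/(31 - 28)) = 771/5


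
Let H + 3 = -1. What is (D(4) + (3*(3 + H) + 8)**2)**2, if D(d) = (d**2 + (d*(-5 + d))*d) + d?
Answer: 841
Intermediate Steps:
H = -4 (H = -3 - 1 = -4)
D(d) = d + d**2 + d**2*(-5 + d) (D(d) = (d**2 + d**2*(-5 + d)) + d = d + d**2 + d**2*(-5 + d))
(D(4) + (3*(3 + H) + 8)**2)**2 = (4*(1 + 4**2 - 4*4) + (3*(3 - 4) + 8)**2)**2 = (4*(1 + 16 - 16) + (3*(-1) + 8)**2)**2 = (4*1 + (-3 + 8)**2)**2 = (4 + 5**2)**2 = (4 + 25)**2 = 29**2 = 841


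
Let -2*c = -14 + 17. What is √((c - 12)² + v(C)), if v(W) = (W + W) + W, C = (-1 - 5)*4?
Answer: 21/2 ≈ 10.500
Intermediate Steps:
c = -3/2 (c = -(-14 + 17)/2 = -½*3 = -3/2 ≈ -1.5000)
C = -24 (C = -6*4 = -24)
v(W) = 3*W (v(W) = 2*W + W = 3*W)
√((c - 12)² + v(C)) = √((-3/2 - 12)² + 3*(-24)) = √((-27/2)² - 72) = √(729/4 - 72) = √(441/4) = 21/2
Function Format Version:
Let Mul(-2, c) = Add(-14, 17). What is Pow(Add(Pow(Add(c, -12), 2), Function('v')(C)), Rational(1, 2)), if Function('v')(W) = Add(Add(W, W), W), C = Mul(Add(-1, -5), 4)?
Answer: Rational(21, 2) ≈ 10.500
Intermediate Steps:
c = Rational(-3, 2) (c = Mul(Rational(-1, 2), Add(-14, 17)) = Mul(Rational(-1, 2), 3) = Rational(-3, 2) ≈ -1.5000)
C = -24 (C = Mul(-6, 4) = -24)
Function('v')(W) = Mul(3, W) (Function('v')(W) = Add(Mul(2, W), W) = Mul(3, W))
Pow(Add(Pow(Add(c, -12), 2), Function('v')(C)), Rational(1, 2)) = Pow(Add(Pow(Add(Rational(-3, 2), -12), 2), Mul(3, -24)), Rational(1, 2)) = Pow(Add(Pow(Rational(-27, 2), 2), -72), Rational(1, 2)) = Pow(Add(Rational(729, 4), -72), Rational(1, 2)) = Pow(Rational(441, 4), Rational(1, 2)) = Rational(21, 2)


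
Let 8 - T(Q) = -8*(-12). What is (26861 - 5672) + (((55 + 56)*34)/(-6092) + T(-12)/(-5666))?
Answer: 182841407255/8629318 ≈ 21188.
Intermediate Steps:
T(Q) = -88 (T(Q) = 8 - (-8)*(-12) = 8 - 1*96 = 8 - 96 = -88)
(26861 - 5672) + (((55 + 56)*34)/(-6092) + T(-12)/(-5666)) = (26861 - 5672) + (((55 + 56)*34)/(-6092) - 88/(-5666)) = 21189 + ((111*34)*(-1/6092) - 88*(-1/5666)) = 21189 + (3774*(-1/6092) + 44/2833) = 21189 + (-1887/3046 + 44/2833) = 21189 - 5211847/8629318 = 182841407255/8629318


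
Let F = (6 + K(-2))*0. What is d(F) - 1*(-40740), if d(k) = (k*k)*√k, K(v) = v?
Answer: 40740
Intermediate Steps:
F = 0 (F = (6 - 2)*0 = 4*0 = 0)
d(k) = k^(5/2) (d(k) = k²*√k = k^(5/2))
d(F) - 1*(-40740) = 0^(5/2) - 1*(-40740) = 0 + 40740 = 40740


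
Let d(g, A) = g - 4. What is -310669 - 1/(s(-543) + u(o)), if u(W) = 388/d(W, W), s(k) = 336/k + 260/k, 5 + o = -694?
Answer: -195619188839/629672 ≈ -3.1067e+5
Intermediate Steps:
o = -699 (o = -5 - 694 = -699)
d(g, A) = -4 + g
s(k) = 596/k
u(W) = 388/(-4 + W)
-310669 - 1/(s(-543) + u(o)) = -310669 - 1/(596/(-543) + 388/(-4 - 699)) = -310669 - 1/(596*(-1/543) + 388/(-703)) = -310669 - 1/(-596/543 + 388*(-1/703)) = -310669 - 1/(-596/543 - 388/703) = -310669 - 1/(-629672/381729) = -310669 - 1*(-381729/629672) = -310669 + 381729/629672 = -195619188839/629672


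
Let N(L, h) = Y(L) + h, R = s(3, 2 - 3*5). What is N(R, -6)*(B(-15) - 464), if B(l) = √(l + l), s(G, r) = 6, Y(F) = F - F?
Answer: 2784 - 6*I*√30 ≈ 2784.0 - 32.863*I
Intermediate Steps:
Y(F) = 0
R = 6
N(L, h) = h (N(L, h) = 0 + h = h)
B(l) = √2*√l (B(l) = √(2*l) = √2*√l)
N(R, -6)*(B(-15) - 464) = -6*(√2*√(-15) - 464) = -6*(√2*(I*√15) - 464) = -6*(I*√30 - 464) = -6*(-464 + I*√30) = 2784 - 6*I*√30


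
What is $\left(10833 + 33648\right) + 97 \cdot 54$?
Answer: $49719$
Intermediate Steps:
$\left(10833 + 33648\right) + 97 \cdot 54 = 44481 + 5238 = 49719$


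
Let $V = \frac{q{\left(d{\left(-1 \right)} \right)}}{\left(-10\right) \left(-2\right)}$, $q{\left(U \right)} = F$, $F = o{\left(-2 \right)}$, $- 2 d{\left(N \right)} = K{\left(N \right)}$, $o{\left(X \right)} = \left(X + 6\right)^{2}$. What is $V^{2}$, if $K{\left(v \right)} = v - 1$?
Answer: $\frac{16}{25} \approx 0.64$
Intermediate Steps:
$K{\left(v \right)} = -1 + v$
$o{\left(X \right)} = \left(6 + X\right)^{2}$
$d{\left(N \right)} = \frac{1}{2} - \frac{N}{2}$ ($d{\left(N \right)} = - \frac{-1 + N}{2} = \frac{1}{2} - \frac{N}{2}$)
$F = 16$ ($F = \left(6 - 2\right)^{2} = 4^{2} = 16$)
$q{\left(U \right)} = 16$
$V = \frac{4}{5}$ ($V = \frac{16}{\left(-10\right) \left(-2\right)} = \frac{16}{20} = 16 \cdot \frac{1}{20} = \frac{4}{5} \approx 0.8$)
$V^{2} = \left(\frac{4}{5}\right)^{2} = \frac{16}{25}$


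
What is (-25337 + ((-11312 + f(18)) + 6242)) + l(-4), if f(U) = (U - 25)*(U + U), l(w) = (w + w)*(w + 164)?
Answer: -31939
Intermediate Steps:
l(w) = 2*w*(164 + w) (l(w) = (2*w)*(164 + w) = 2*w*(164 + w))
f(U) = 2*U*(-25 + U) (f(U) = (-25 + U)*(2*U) = 2*U*(-25 + U))
(-25337 + ((-11312 + f(18)) + 6242)) + l(-4) = (-25337 + ((-11312 + 2*18*(-25 + 18)) + 6242)) + 2*(-4)*(164 - 4) = (-25337 + ((-11312 + 2*18*(-7)) + 6242)) + 2*(-4)*160 = (-25337 + ((-11312 - 252) + 6242)) - 1280 = (-25337 + (-11564 + 6242)) - 1280 = (-25337 - 5322) - 1280 = -30659 - 1280 = -31939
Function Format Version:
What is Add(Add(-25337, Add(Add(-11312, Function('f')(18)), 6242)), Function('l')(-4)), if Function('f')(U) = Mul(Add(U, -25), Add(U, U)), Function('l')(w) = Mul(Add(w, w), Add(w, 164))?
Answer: -31939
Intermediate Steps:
Function('l')(w) = Mul(2, w, Add(164, w)) (Function('l')(w) = Mul(Mul(2, w), Add(164, w)) = Mul(2, w, Add(164, w)))
Function('f')(U) = Mul(2, U, Add(-25, U)) (Function('f')(U) = Mul(Add(-25, U), Mul(2, U)) = Mul(2, U, Add(-25, U)))
Add(Add(-25337, Add(Add(-11312, Function('f')(18)), 6242)), Function('l')(-4)) = Add(Add(-25337, Add(Add(-11312, Mul(2, 18, Add(-25, 18))), 6242)), Mul(2, -4, Add(164, -4))) = Add(Add(-25337, Add(Add(-11312, Mul(2, 18, -7)), 6242)), Mul(2, -4, 160)) = Add(Add(-25337, Add(Add(-11312, -252), 6242)), -1280) = Add(Add(-25337, Add(-11564, 6242)), -1280) = Add(Add(-25337, -5322), -1280) = Add(-30659, -1280) = -31939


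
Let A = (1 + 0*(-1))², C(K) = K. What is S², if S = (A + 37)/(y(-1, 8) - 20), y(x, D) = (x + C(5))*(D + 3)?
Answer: 361/144 ≈ 2.5069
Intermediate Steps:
A = 1 (A = (1 + 0)² = 1² = 1)
y(x, D) = (3 + D)*(5 + x) (y(x, D) = (x + 5)*(D + 3) = (5 + x)*(3 + D) = (3 + D)*(5 + x))
S = 19/12 (S = (1 + 37)/((15 + 3*(-1) + 5*8 + 8*(-1)) - 20) = 38/((15 - 3 + 40 - 8) - 20) = 38/(44 - 20) = 38/24 = 38*(1/24) = 19/12 ≈ 1.5833)
S² = (19/12)² = 361/144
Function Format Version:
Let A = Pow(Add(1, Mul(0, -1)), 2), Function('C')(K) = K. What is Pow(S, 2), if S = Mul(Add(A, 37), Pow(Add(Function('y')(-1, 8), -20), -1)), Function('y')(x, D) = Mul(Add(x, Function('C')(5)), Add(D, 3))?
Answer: Rational(361, 144) ≈ 2.5069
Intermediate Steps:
A = 1 (A = Pow(Add(1, 0), 2) = Pow(1, 2) = 1)
Function('y')(x, D) = Mul(Add(3, D), Add(5, x)) (Function('y')(x, D) = Mul(Add(x, 5), Add(D, 3)) = Mul(Add(5, x), Add(3, D)) = Mul(Add(3, D), Add(5, x)))
S = Rational(19, 12) (S = Mul(Add(1, 37), Pow(Add(Add(15, Mul(3, -1), Mul(5, 8), Mul(8, -1)), -20), -1)) = Mul(38, Pow(Add(Add(15, -3, 40, -8), -20), -1)) = Mul(38, Pow(Add(44, -20), -1)) = Mul(38, Pow(24, -1)) = Mul(38, Rational(1, 24)) = Rational(19, 12) ≈ 1.5833)
Pow(S, 2) = Pow(Rational(19, 12), 2) = Rational(361, 144)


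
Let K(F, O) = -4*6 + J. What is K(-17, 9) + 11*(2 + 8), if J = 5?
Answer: 91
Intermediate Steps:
K(F, O) = -19 (K(F, O) = -4*6 + 5 = -24 + 5 = -19)
K(-17, 9) + 11*(2 + 8) = -19 + 11*(2 + 8) = -19 + 11*10 = -19 + 110 = 91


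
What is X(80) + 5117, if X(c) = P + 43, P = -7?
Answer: 5153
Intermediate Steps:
X(c) = 36 (X(c) = -7 + 43 = 36)
X(80) + 5117 = 36 + 5117 = 5153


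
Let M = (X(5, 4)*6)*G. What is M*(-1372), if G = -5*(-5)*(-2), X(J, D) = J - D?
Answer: 411600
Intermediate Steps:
G = -50 (G = 25*(-2) = -50)
M = -300 (M = ((5 - 1*4)*6)*(-50) = ((5 - 4)*6)*(-50) = (1*6)*(-50) = 6*(-50) = -300)
M*(-1372) = -300*(-1372) = 411600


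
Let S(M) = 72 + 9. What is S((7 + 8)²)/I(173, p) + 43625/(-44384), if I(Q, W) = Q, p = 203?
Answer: -3952021/7678432 ≈ -0.51469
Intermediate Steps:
S(M) = 81
S((7 + 8)²)/I(173, p) + 43625/(-44384) = 81/173 + 43625/(-44384) = 81*(1/173) + 43625*(-1/44384) = 81/173 - 43625/44384 = -3952021/7678432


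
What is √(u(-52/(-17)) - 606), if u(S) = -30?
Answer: 2*I*√159 ≈ 25.219*I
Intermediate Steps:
√(u(-52/(-17)) - 606) = √(-30 - 606) = √(-636) = 2*I*√159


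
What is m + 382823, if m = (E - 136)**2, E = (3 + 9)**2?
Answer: 382887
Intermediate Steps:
E = 144 (E = 12**2 = 144)
m = 64 (m = (144 - 136)**2 = 8**2 = 64)
m + 382823 = 64 + 382823 = 382887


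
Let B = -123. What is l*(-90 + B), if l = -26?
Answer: 5538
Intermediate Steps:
l*(-90 + B) = -26*(-90 - 123) = -26*(-213) = 5538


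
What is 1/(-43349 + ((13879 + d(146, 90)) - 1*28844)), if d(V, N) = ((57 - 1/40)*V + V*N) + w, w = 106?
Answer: -20/734993 ≈ -2.7211e-5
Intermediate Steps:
d(V, N) = 106 + 2279*V/40 + N*V (d(V, N) = ((57 - 1/40)*V + V*N) + 106 = ((57 - 1*1/40)*V + N*V) + 106 = ((57 - 1/40)*V + N*V) + 106 = (2279*V/40 + N*V) + 106 = 106 + 2279*V/40 + N*V)
1/(-43349 + ((13879 + d(146, 90)) - 1*28844)) = 1/(-43349 + ((13879 + (106 + (2279/40)*146 + 90*146)) - 1*28844)) = 1/(-43349 + ((13879 + (106 + 166367/20 + 13140)) - 28844)) = 1/(-43349 + ((13879 + 431287/20) - 28844)) = 1/(-43349 + (708867/20 - 28844)) = 1/(-43349 + 131987/20) = 1/(-734993/20) = -20/734993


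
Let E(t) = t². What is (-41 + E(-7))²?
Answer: 64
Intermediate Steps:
(-41 + E(-7))² = (-41 + (-7)²)² = (-41 + 49)² = 8² = 64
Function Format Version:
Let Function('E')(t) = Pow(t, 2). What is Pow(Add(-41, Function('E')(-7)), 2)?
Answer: 64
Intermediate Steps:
Pow(Add(-41, Function('E')(-7)), 2) = Pow(Add(-41, Pow(-7, 2)), 2) = Pow(Add(-41, 49), 2) = Pow(8, 2) = 64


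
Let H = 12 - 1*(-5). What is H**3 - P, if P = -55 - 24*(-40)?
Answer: 4008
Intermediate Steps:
H = 17 (H = 12 + 5 = 17)
P = 905 (P = -55 + 960 = 905)
H**3 - P = 17**3 - 1*905 = 4913 - 905 = 4008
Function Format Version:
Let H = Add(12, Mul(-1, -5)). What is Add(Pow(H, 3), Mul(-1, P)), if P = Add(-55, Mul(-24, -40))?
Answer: 4008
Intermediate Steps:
H = 17 (H = Add(12, 5) = 17)
P = 905 (P = Add(-55, 960) = 905)
Add(Pow(H, 3), Mul(-1, P)) = Add(Pow(17, 3), Mul(-1, 905)) = Add(4913, -905) = 4008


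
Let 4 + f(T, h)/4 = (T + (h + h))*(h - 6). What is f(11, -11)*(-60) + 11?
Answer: -43909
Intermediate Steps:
f(T, h) = -16 + 4*(-6 + h)*(T + 2*h) (f(T, h) = -16 + 4*((T + (h + h))*(h - 6)) = -16 + 4*((T + 2*h)*(-6 + h)) = -16 + 4*((-6 + h)*(T + 2*h)) = -16 + 4*(-6 + h)*(T + 2*h))
f(11, -11)*(-60) + 11 = (-16 - 48*(-11) - 24*11 + 8*(-11)² + 4*11*(-11))*(-60) + 11 = (-16 + 528 - 264 + 8*121 - 484)*(-60) + 11 = (-16 + 528 - 264 + 968 - 484)*(-60) + 11 = 732*(-60) + 11 = -43920 + 11 = -43909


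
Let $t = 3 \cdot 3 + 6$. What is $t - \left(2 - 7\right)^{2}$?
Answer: $-10$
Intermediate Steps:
$t = 15$ ($t = 9 + 6 = 15$)
$t - \left(2 - 7\right)^{2} = 15 - \left(2 - 7\right)^{2} = 15 - \left(-5\right)^{2} = 15 - 25 = -10$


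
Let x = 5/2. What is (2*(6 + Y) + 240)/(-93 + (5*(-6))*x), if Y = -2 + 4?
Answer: -32/21 ≈ -1.5238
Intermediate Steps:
x = 5/2 (x = 5*(½) = 5/2 ≈ 2.5000)
Y = 2
(2*(6 + Y) + 240)/(-93 + (5*(-6))*x) = (2*(6 + 2) + 240)/(-93 + (5*(-6))*(5/2)) = (2*8 + 240)/(-93 - 30*5/2) = (16 + 240)/(-93 - 75) = 256/(-168) = 256*(-1/168) = -32/21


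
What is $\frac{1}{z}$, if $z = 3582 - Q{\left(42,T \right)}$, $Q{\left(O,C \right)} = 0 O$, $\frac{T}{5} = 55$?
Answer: $\frac{1}{3582} \approx 0.00027917$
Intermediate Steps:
$T = 275$ ($T = 5 \cdot 55 = 275$)
$Q{\left(O,C \right)} = 0$
$z = 3582$ ($z = 3582 - 0 = 3582 + 0 = 3582$)
$\frac{1}{z} = \frac{1}{3582}$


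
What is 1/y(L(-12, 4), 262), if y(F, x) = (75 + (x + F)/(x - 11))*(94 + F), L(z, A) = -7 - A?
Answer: 1/6308 ≈ 0.00015853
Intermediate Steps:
y(F, x) = (75 + (F + x)/(-11 + x))*(94 + F)
1/y(L(-12, 4), 262) = 1/((-77550 + (-7 - 1*4)² - 731*(-7 - 1*4) + 7144*262 + 76*(-7 - 1*4)*262)/(-11 + 262)) = 1/((-77550 + (-7 - 4)² - 731*(-7 - 4) + 1871728 + 76*(-7 - 4)*262)/251) = 1/((-77550 + (-11)² - 731*(-11) + 1871728 + 76*(-11)*262)/251) = 1/((-77550 + 121 + 8041 + 1871728 - 219032)/251) = 1/((1/251)*1583308) = 1/6308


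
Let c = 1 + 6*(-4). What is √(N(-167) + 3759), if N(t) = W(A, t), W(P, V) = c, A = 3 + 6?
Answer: 2*√934 ≈ 61.123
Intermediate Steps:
A = 9
c = -23 (c = 1 - 24 = -23)
W(P, V) = -23
N(t) = -23
√(N(-167) + 3759) = √(-23 + 3759) = √3736 = 2*√934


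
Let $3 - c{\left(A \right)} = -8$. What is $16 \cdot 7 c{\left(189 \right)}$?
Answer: $1232$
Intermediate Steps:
$c{\left(A \right)} = 11$ ($c{\left(A \right)} = 3 - -8 = 3 + 8 = 11$)
$16 \cdot 7 c{\left(189 \right)} = 16 \cdot 7 \cdot 11 = 112 \cdot 11 = 1232$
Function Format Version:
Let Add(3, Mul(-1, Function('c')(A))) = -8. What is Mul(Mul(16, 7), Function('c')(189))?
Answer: 1232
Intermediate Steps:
Function('c')(A) = 11 (Function('c')(A) = Add(3, Mul(-1, -8)) = Add(3, 8) = 11)
Mul(Mul(16, 7), Function('c')(189)) = Mul(Mul(16, 7), 11) = Mul(112, 11) = 1232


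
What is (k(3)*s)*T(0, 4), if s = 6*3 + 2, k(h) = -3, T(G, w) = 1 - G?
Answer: -60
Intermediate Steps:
s = 20 (s = 18 + 2 = 20)
(k(3)*s)*T(0, 4) = (-3*20)*(1 - 1*0) = -60*(1 + 0) = -60*1 = -60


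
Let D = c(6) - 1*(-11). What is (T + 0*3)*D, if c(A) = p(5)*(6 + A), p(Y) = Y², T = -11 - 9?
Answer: -6220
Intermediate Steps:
T = -20
c(A) = 150 + 25*A (c(A) = 5²*(6 + A) = 25*(6 + A) = 150 + 25*A)
D = 311 (D = (150 + 25*6) - 1*(-11) = (150 + 150) + 11 = 300 + 11 = 311)
(T + 0*3)*D = (-20 + 0*3)*311 = (-20 + 0)*311 = -20*311 = -6220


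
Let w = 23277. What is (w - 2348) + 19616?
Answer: 40545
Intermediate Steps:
(w - 2348) + 19616 = (23277 - 2348) + 19616 = 20929 + 19616 = 40545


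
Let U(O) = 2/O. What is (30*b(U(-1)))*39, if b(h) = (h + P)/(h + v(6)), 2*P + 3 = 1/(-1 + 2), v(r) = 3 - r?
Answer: 702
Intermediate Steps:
P = -1 (P = -3/2 + 1/(2*(-1 + 2)) = -3/2 + (½)/1 = -3/2 + (½)*1 = -3/2 + ½ = -1)
b(h) = (-1 + h)/(-3 + h) (b(h) = (h - 1)/(h + (3 - 1*6)) = (-1 + h)/(h + (3 - 6)) = (-1 + h)/(h - 3) = (-1 + h)/(-3 + h))
(30*b(U(-1)))*39 = (30*((-1 + 2/(-1))/(-3 + 2/(-1))))*39 = (30*((-1 + 2*(-1))/(-3 + 2*(-1))))*39 = (30*((-1 - 2)/(-3 - 2)))*39 = (30*(-3/(-5)))*39 = (30*(-⅕*(-3)))*39 = (30*(⅗))*39 = 18*39 = 702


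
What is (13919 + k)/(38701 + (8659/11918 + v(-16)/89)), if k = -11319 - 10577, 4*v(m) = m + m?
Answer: -8461219854/41050903409 ≈ -0.20612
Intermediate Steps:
v(m) = m/2 (v(m) = (m + m)/4 = (2*m)/4 = m/2)
k = -21896
(13919 + k)/(38701 + (8659/11918 + v(-16)/89)) = (13919 - 21896)/(38701 + (8659/11918 + ((½)*(-16))/89)) = -7977/(38701 + (8659*(1/11918) - 8*1/89)) = -7977/(38701 + (8659/11918 - 8/89)) = -7977/(38701 + 675307/1060702) = -7977/41050903409/1060702 = -7977*1060702/41050903409 = -8461219854/41050903409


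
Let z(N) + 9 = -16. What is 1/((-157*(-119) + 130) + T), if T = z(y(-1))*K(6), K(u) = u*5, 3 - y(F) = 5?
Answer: 1/18063 ≈ 5.5362e-5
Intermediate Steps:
y(F) = -2 (y(F) = 3 - 1*5 = 3 - 5 = -2)
z(N) = -25 (z(N) = -9 - 16 = -25)
K(u) = 5*u
T = -750 (T = -125*6 = -25*30 = -750)
1/((-157*(-119) + 130) + T) = 1/((-157*(-119) + 130) - 750) = 1/((18683 + 130) - 750) = 1/(18813 - 750) = 1/18063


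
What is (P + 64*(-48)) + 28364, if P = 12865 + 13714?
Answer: 51871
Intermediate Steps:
P = 26579
(P + 64*(-48)) + 28364 = (26579 + 64*(-48)) + 28364 = (26579 - 3072) + 28364 = 23507 + 28364 = 51871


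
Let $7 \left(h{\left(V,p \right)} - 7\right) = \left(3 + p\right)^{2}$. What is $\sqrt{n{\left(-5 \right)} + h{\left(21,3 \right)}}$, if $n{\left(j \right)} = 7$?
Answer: $\frac{\sqrt{938}}{7} \approx 4.3753$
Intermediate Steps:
$h{\left(V,p \right)} = 7 + \frac{\left(3 + p\right)^{2}}{7}$
$\sqrt{n{\left(-5 \right)} + h{\left(21,3 \right)}} = \sqrt{7 + \left(7 + \frac{\left(3 + 3\right)^{2}}{7}\right)} = \sqrt{7 + \left(7 + \frac{6^{2}}{7}\right)} = \sqrt{7 + \left(7 + \frac{1}{7} \cdot 36\right)} = \sqrt{7 + \left(7 + \frac{36}{7}\right)} = \sqrt{7 + \frac{85}{7}} = \sqrt{\frac{134}{7}} = \frac{\sqrt{938}}{7}$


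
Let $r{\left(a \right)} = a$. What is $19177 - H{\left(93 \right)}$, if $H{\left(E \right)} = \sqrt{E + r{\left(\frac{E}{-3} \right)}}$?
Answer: $19177 - \sqrt{62} \approx 19169.0$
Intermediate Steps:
$H{\left(E \right)} = \frac{\sqrt{6} \sqrt{E}}{3}$ ($H{\left(E \right)} = \sqrt{E + \frac{E}{-3}} = \sqrt{E + E \left(- \frac{1}{3}\right)} = \sqrt{E - \frac{E}{3}} = \sqrt{\frac{2 E}{3}} = \frac{\sqrt{6} \sqrt{E}}{3}$)
$19177 - H{\left(93 \right)} = 19177 - \frac{\sqrt{6} \sqrt{93}}{3} = 19177 - \sqrt{62}$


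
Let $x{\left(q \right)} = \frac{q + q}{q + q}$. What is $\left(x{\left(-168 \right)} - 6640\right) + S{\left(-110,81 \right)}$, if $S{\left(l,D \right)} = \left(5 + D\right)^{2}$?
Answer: $757$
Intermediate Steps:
$x{\left(q \right)} = 1$ ($x{\left(q \right)} = \frac{2 q}{2 q} = 2 q \frac{1}{2 q} = 1$)
$\left(x{\left(-168 \right)} - 6640\right) + S{\left(-110,81 \right)} = \left(1 - 6640\right) + \left(5 + 81\right)^{2} = -6639 + 86^{2} = -6639 + 7396 = 757$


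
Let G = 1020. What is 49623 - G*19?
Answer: 30243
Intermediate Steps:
49623 - G*19 = 49623 - 1020*19 = 49623 - 1*19380 = 49623 - 19380 = 30243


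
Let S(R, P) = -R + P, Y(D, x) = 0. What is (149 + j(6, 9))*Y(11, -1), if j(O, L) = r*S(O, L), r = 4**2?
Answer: 0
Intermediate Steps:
S(R, P) = P - R
r = 16
j(O, L) = -16*O + 16*L (j(O, L) = 16*(L - O) = -16*O + 16*L)
(149 + j(6, 9))*Y(11, -1) = (149 + (-16*6 + 16*9))*0 = (149 + (-96 + 144))*0 = (149 + 48)*0 = 197*0 = 0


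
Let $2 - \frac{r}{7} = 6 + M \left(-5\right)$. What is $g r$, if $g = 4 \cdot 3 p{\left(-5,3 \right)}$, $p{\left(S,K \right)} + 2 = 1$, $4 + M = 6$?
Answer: $-504$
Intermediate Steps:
$M = 2$ ($M = -4 + 6 = 2$)
$p{\left(S,K \right)} = -1$ ($p{\left(S,K \right)} = -2 + 1 = -1$)
$g = -12$ ($g = 4 \cdot 3 \left(-1\right) = 12 \left(-1\right) = -12$)
$r = 42$ ($r = 14 - 7 \left(6 + 2 \left(-5\right)\right) = 14 - 7 \left(6 - 10\right) = 14 - -28 = 14 + 28 = 42$)
$g r = \left(-12\right) 42 = -504$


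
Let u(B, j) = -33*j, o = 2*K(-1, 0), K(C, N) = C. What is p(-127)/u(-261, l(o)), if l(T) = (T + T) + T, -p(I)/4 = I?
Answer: 254/99 ≈ 2.5657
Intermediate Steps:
p(I) = -4*I
o = -2 (o = 2*(-1) = -2)
l(T) = 3*T (l(T) = 2*T + T = 3*T)
p(-127)/u(-261, l(o)) = (-4*(-127))/((-99*(-2))) = 508/((-33*(-6))) = 508/198 = 508*(1/198) = 254/99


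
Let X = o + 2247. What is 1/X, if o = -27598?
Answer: -1/25351 ≈ -3.9446e-5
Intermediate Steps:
X = -25351 (X = -27598 + 2247 = -25351)
1/X = 1/(-25351) = -1/25351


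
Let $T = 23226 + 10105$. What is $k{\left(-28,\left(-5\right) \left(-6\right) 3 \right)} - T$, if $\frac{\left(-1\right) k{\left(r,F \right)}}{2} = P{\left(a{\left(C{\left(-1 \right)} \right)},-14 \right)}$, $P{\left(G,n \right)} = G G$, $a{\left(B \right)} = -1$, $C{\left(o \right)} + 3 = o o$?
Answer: $-33333$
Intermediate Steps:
$C{\left(o \right)} = -3 + o^{2}$ ($C{\left(o \right)} = -3 + o o = -3 + o^{2}$)
$P{\left(G,n \right)} = G^{2}$
$k{\left(r,F \right)} = -2$ ($k{\left(r,F \right)} = - 2 \left(-1\right)^{2} = \left(-2\right) 1 = -2$)
$T = 33331$
$k{\left(-28,\left(-5\right) \left(-6\right) 3 \right)} - T = -2 - 33331 = -33333$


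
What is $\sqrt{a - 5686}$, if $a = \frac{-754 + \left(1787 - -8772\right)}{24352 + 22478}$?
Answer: $\frac{i \sqrt{498768675090}}{9366} \approx 75.404 i$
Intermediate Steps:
$a = \frac{1961}{9366}$ ($a = \frac{-754 + \left(1787 + 8772\right)}{46830} = \left(-754 + 10559\right) \frac{1}{46830} = 9805 \cdot \frac{1}{46830} = \frac{1961}{9366} \approx 0.20937$)
$\sqrt{a - 5686} = \sqrt{\frac{1961}{9366} - 5686} = \sqrt{- \frac{53253115}{9366}} = \frac{i \sqrt{498768675090}}{9366}$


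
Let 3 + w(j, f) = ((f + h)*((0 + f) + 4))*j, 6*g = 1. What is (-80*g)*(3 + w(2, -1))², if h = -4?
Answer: -12000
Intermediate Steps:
g = ⅙ (g = (⅙)*1 = ⅙ ≈ 0.16667)
w(j, f) = -3 + j*(-4 + f)*(4 + f) (w(j, f) = -3 + ((f - 4)*((0 + f) + 4))*j = -3 + ((-4 + f)*(f + 4))*j = -3 + ((-4 + f)*(4 + f))*j = -3 + j*(-4 + f)*(4 + f))
(-80*g)*(3 + w(2, -1))² = (-80*⅙)*(3 + (-3 - 16*2 + 2*(-1)²))² = -40*(3 + (-3 - 32 + 2*1))²/3 = -40*(3 + (-3 - 32 + 2))²/3 = -40*(3 - 33)²/3 = -40/3*(-30)² = -40/3*900 = -12000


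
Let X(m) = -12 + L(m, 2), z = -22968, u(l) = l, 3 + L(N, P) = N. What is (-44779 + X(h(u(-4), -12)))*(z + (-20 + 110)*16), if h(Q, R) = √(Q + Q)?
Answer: 964325232 - 43056*I*√2 ≈ 9.6433e+8 - 60890.0*I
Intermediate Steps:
L(N, P) = -3 + N
h(Q, R) = √2*√Q (h(Q, R) = √(2*Q) = √2*√Q)
X(m) = -15 + m (X(m) = -12 + (-3 + m) = -15 + m)
(-44779 + X(h(u(-4), -12)))*(z + (-20 + 110)*16) = (-44779 + (-15 + √2*√(-4)))*(-22968 + (-20 + 110)*16) = (-44779 + (-15 + √2*(2*I)))*(-22968 + 90*16) = (-44779 + (-15 + 2*I*√2))*(-22968 + 1440) = (-44794 + 2*I*√2)*(-21528) = 964325232 - 43056*I*√2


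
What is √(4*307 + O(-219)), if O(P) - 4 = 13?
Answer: √1245 ≈ 35.285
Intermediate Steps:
O(P) = 17 (O(P) = 4 + 13 = 17)
√(4*307 + O(-219)) = √(4*307 + 17) = √(1228 + 17) = √1245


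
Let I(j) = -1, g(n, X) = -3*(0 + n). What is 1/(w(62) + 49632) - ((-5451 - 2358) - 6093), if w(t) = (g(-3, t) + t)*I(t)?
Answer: 688997023/49561 ≈ 13902.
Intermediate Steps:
g(n, X) = -3*n
w(t) = -9 - t (w(t) = (-3*(-3) + t)*(-1) = (9 + t)*(-1) = -9 - t)
1/(w(62) + 49632) - ((-5451 - 2358) - 6093) = 1/((-9 - 1*62) + 49632) - ((-5451 - 2358) - 6093) = 1/((-9 - 62) + 49632) - (-7809 - 6093) = 1/(-71 + 49632) - 1*(-13902) = 1/49561 + 13902 = 688997023/49561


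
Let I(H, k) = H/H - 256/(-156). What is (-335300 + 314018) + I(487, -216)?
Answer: -829895/39 ≈ -21279.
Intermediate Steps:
I(H, k) = 103/39 (I(H, k) = 1 - 256*(-1/156) = 1 + 64/39 = 103/39)
(-335300 + 314018) + I(487, -216) = (-335300 + 314018) + 103/39 = -21282 + 103/39 = -829895/39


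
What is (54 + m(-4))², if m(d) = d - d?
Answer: 2916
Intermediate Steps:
m(d) = 0
(54 + m(-4))² = (54 + 0)² = 54² = 2916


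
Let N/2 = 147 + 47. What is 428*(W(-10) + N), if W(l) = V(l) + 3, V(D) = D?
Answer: 163068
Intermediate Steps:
W(l) = 3 + l (W(l) = l + 3 = 3 + l)
N = 388 (N = 2*(147 + 47) = 2*194 = 388)
428*(W(-10) + N) = 428*((3 - 10) + 388) = 428*(-7 + 388) = 428*381 = 163068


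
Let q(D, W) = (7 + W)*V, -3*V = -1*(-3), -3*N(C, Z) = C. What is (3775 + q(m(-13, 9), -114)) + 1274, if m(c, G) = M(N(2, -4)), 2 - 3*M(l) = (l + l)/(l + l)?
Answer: 5156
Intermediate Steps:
N(C, Z) = -C/3
M(l) = ⅓ (M(l) = ⅔ - (l + l)/(3*(l + l)) = ⅔ - 2*l/(3*(2*l)) = ⅔ - 2*l*1/(2*l)/3 = ⅔ - ⅓*1 = ⅔ - ⅓ = ⅓)
m(c, G) = ⅓
V = -1 (V = -(-1)*(-3)/3 = -⅓*3 = -1)
q(D, W) = -7 - W (q(D, W) = (7 + W)*(-1) = -7 - W)
(3775 + q(m(-13, 9), -114)) + 1274 = (3775 + (-7 - 1*(-114))) + 1274 = (3775 + (-7 + 114)) + 1274 = (3775 + 107) + 1274 = 3882 + 1274 = 5156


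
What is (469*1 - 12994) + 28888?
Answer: 16363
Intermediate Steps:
(469*1 - 12994) + 28888 = (469 - 12994) + 28888 = -12525 + 28888 = 16363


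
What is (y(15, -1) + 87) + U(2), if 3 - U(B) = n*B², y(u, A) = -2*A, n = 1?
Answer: 88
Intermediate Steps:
U(B) = 3 - B²
(y(15, -1) + 87) + U(2) = (-2*(-1) + 87) + (3 - 1*2²) = (2 + 87) + (3 - 1*4) = 89 + (3 - 4) = 89 - 1 = 88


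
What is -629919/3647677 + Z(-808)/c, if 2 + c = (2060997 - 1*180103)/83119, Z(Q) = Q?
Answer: -30757329519971/781813906764 ≈ -39.341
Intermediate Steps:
c = 1714656/83119 (c = -2 + (2060997 - 1*180103)/83119 = -2 + (2060997 - 180103)*(1/83119) = -2 + 1880894*(1/83119) = -2 + 1880894/83119 = 1714656/83119 ≈ 20.629)
-629919/3647677 + Z(-808)/c = -629919/3647677 - 808/1714656/83119 = -629919*1/3647677 - 808*83119/1714656 = -629919/3647677 - 8395019/214332 = -30757329519971/781813906764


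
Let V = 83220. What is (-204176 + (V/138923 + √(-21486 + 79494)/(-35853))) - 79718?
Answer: -39439322942/138923 - 2*√14502/35853 ≈ -2.8389e+5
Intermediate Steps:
(-204176 + (V/138923 + √(-21486 + 79494)/(-35853))) - 79718 = (-204176 + (83220/138923 + √(-21486 + 79494)/(-35853))) - 79718 = (-204176 + (83220*(1/138923) + √58008*(-1/35853))) - 79718 = (-204176 + (83220/138923 + (2*√14502)*(-1/35853))) - 79718 = (-204176 + (83220/138923 - 2*√14502/35853)) - 79718 = (-28364659228/138923 - 2*√14502/35853) - 79718 = -39439322942/138923 - 2*√14502/35853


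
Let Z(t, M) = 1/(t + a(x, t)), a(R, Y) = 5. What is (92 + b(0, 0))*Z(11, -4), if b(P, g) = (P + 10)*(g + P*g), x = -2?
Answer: 23/4 ≈ 5.7500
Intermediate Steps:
b(P, g) = (10 + P)*(g + P*g)
Z(t, M) = 1/(5 + t) (Z(t, M) = 1/(t + 5) = 1/(5 + t))
(92 + b(0, 0))*Z(11, -4) = (92 + 0*(10 + 0² + 11*0))/(5 + 11) = (92 + 0*(10 + 0 + 0))/16 = (92 + 0*10)*(1/16) = (92 + 0)*(1/16) = 92*(1/16) = 23/4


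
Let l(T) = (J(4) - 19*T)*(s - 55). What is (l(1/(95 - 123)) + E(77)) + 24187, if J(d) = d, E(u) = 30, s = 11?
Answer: 168078/7 ≈ 24011.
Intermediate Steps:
l(T) = -176 + 836*T (l(T) = (4 - 19*T)*(11 - 55) = (4 - 19*T)*(-44) = -176 + 836*T)
(l(1/(95 - 123)) + E(77)) + 24187 = ((-176 + 836/(95 - 123)) + 30) + 24187 = ((-176 + 836/(-28)) + 30) + 24187 = ((-176 + 836*(-1/28)) + 30) + 24187 = ((-176 - 209/7) + 30) + 24187 = (-1441/7 + 30) + 24187 = -1231/7 + 24187 = 168078/7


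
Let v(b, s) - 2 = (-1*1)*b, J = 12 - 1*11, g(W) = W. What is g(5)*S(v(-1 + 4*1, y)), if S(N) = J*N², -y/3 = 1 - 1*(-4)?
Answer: 5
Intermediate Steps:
y = -15 (y = -3*(1 - 1*(-4)) = -3*(1 + 4) = -3*5 = -15)
J = 1 (J = 12 - 11 = 1)
v(b, s) = 2 - b (v(b, s) = 2 + (-1*1)*b = 2 - b)
S(N) = N² (S(N) = 1*N² = N²)
g(5)*S(v(-1 + 4*1, y)) = 5*(2 - (-1 + 4*1))² = 5*(2 - (-1 + 4))² = 5*(2 - 1*3)² = 5*(2 - 3)² = 5*(-1)² = 5*1 = 5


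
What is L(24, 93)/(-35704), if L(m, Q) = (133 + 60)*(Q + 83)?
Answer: -4246/4463 ≈ -0.95138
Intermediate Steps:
L(m, Q) = 16019 + 193*Q (L(m, Q) = 193*(83 + Q) = 16019 + 193*Q)
L(24, 93)/(-35704) = (16019 + 193*93)/(-35704) = (16019 + 17949)*(-1/35704) = 33968*(-1/35704) = -4246/4463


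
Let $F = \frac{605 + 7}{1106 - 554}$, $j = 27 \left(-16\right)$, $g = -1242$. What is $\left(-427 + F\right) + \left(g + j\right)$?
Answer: $- \frac{96595}{46} \approx -2099.9$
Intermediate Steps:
$j = -432$
$F = \frac{51}{46}$ ($F = \frac{612}{552} = 612 \cdot \frac{1}{552} = \frac{51}{46} \approx 1.1087$)
$\left(-427 + F\right) + \left(g + j\right) = \left(-427 + \frac{51}{46}\right) - 1674 = - \frac{19591}{46} - 1674 = - \frac{96595}{46}$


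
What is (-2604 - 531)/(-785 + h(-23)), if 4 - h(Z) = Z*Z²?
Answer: -3135/11386 ≈ -0.27534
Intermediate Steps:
h(Z) = 4 - Z³ (h(Z) = 4 - Z*Z² = 4 - Z³)
(-2604 - 531)/(-785 + h(-23)) = (-2604 - 531)/(-785 + (4 - 1*(-23)³)) = -3135/(-785 + (4 - 1*(-12167))) = -3135/(-785 + (4 + 12167)) = -3135/(-785 + 12171) = -3135/11386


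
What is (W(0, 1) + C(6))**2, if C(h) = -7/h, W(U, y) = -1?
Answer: 169/36 ≈ 4.6944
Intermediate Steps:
(W(0, 1) + C(6))**2 = (-1 - 7/6)**2 = (-13/6)**2 = 169/36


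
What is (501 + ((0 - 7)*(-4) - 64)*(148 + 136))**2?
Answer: 94536729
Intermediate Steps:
(501 + ((0 - 7)*(-4) - 64)*(148 + 136))**2 = (501 + (-7*(-4) - 64)*284)**2 = (501 + (28 - 64)*284)**2 = (501 - 36*284)**2 = (501 - 10224)**2 = (-9723)**2 = 94536729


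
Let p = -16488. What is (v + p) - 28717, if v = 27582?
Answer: -17623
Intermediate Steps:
(v + p) - 28717 = (27582 - 16488) - 28717 = 11094 - 28717 = -17623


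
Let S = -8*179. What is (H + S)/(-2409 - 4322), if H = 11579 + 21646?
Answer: -31793/6731 ≈ -4.7234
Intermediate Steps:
S = -1432
H = 33225
(H + S)/(-2409 - 4322) = (33225 - 1432)/(-2409 - 4322) = 31793/(-6731) = 31793*(-1/6731) = -31793/6731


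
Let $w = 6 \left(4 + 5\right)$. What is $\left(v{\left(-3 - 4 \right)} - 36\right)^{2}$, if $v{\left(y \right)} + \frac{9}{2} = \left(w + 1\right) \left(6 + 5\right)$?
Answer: $\frac{1274641}{4} \approx 3.1866 \cdot 10^{5}$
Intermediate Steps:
$w = 54$ ($w = 6 \cdot 9 = 54$)
$v{\left(y \right)} = \frac{1201}{2}$ ($v{\left(y \right)} = - \frac{9}{2} + \left(54 + 1\right) \left(6 + 5\right) = - \frac{9}{2} + 55 \cdot 11 = - \frac{9}{2} + 605 = \frac{1201}{2}$)
$\left(v{\left(-3 - 4 \right)} - 36\right)^{2} = \left(\frac{1201}{2} - 36\right)^{2} = \left(\frac{1129}{2}\right)^{2} = \frac{1274641}{4}$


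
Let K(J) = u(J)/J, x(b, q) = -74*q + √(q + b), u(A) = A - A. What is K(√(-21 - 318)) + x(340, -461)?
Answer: 34114 + 11*I ≈ 34114.0 + 11.0*I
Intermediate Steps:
u(A) = 0
x(b, q) = √(b + q) - 74*q (x(b, q) = -74*q + √(b + q) = √(b + q) - 74*q)
K(J) = 0 (K(J) = 0/J = 0)
K(√(-21 - 318)) + x(340, -461) = 0 + (√(340 - 461) - 74*(-461)) = 0 + (√(-121) + 34114) = 0 + (11*I + 34114) = 0 + (34114 + 11*I) = 34114 + 11*I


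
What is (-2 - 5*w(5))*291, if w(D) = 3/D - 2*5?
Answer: 13095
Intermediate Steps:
w(D) = -10 + 3/D (w(D) = 3/D - 10 = -10 + 3/D)
(-2 - 5*w(5))*291 = (-2 - 5*(-10 + 3/5))*291 = (-2 - 5*(-47/5))*291 = (-2 + 47)*291 = 45*291 = 13095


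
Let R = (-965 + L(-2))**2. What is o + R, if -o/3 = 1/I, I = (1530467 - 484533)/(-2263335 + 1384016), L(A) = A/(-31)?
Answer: 935891276271123/1005142574 ≈ 9.3110e+5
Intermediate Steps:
L(A) = -A/31 (L(A) = A*(-1/31) = -A/31)
R = 894787569/961 (R = (-965 - 1/31*(-2))**2 = (-965 + 2/31)**2 = (-29913/31)**2 = 894787569/961 ≈ 9.3110e+5)
I = -1045934/879319 (I = 1045934/(-879319) = 1045934*(-1/879319) = -1045934/879319 ≈ -1.1895)
o = 2637957/1045934 (o = -3/(-1045934/879319) = -3*(-879319/1045934) = 2637957/1045934 ≈ 2.5221)
o + R = 2637957/1045934 + 894787569/961 = 935891276271123/1005142574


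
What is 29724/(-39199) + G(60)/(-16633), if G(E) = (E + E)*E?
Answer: -776632092/651996967 ≈ -1.1912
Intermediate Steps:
G(E) = 2*E**2 (G(E) = (2*E)*E = 2*E**2)
29724/(-39199) + G(60)/(-16633) = 29724/(-39199) + (2*60**2)/(-16633) = 29724*(-1/39199) + (2*3600)*(-1/16633) = -29724/39199 + 7200*(-1/16633) = -29724/39199 - 7200/16633 = -776632092/651996967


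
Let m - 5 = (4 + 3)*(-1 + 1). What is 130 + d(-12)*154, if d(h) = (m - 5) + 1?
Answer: 284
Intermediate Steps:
m = 5 (m = 5 + (4 + 3)*(-1 + 1) = 5 + 7*0 = 5 + 0 = 5)
d(h) = 1 (d(h) = (5 - 5) + 1 = 0 + 1 = 1)
130 + d(-12)*154 = 130 + 1*154 = 130 + 154 = 284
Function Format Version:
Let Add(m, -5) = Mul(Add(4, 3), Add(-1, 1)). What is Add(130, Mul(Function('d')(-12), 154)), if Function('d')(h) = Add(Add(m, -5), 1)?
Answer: 284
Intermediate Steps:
m = 5 (m = Add(5, Mul(Add(4, 3), Add(-1, 1))) = Add(5, Mul(7, 0)) = Add(5, 0) = 5)
Function('d')(h) = 1 (Function('d')(h) = Add(Add(5, -5), 1) = Add(0, 1) = 1)
Add(130, Mul(Function('d')(-12), 154)) = Add(130, Mul(1, 154)) = Add(130, 154) = 284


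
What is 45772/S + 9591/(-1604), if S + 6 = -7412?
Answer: -72282163/5949236 ≈ -12.150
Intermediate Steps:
S = -7418 (S = -6 - 7412 = -7418)
45772/S + 9591/(-1604) = 45772/(-7418) + 9591/(-1604) = 45772*(-1/7418) + 9591*(-1/1604) = -22886/3709 - 9591/1604 = -72282163/5949236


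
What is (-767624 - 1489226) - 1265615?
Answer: -3522465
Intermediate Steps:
(-767624 - 1489226) - 1265615 = -2256850 - 1265615 = -3522465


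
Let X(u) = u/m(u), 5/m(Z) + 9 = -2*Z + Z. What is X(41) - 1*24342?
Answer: -24752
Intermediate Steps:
m(Z) = 5/(-9 - Z) (m(Z) = 5/(-9 + (-2*Z + Z)) = 5/(-9 - Z))
X(u) = u*(-9/5 - u/5) (X(u) = u/((-5/(9 + u))) = u*(-9/5 - u/5))
X(41) - 1*24342 = -1/5*41*(9 + 41) - 1*24342 = -1/5*41*50 - 24342 = -410 - 24342 = -24752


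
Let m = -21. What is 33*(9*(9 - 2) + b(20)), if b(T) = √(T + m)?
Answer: 2079 + 33*I ≈ 2079.0 + 33.0*I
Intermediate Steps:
b(T) = √(-21 + T) (b(T) = √(T - 21) = √(-21 + T))
33*(9*(9 - 2) + b(20)) = 33*(9*(9 - 2) + √(-21 + 20)) = 33*(9*7 + √(-1)) = 33*(63 + I) = 2079 + 33*I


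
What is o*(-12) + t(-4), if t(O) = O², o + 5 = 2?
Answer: 52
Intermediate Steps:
o = -3 (o = -5 + 2 = -3)
o*(-12) + t(-4) = -3*(-12) + (-4)² = 36 + 16 = 52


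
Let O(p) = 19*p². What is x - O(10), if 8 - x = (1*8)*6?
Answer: -1940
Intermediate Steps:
x = -40 (x = 8 - 1*8*6 = 8 - 8*6 = 8 - 1*48 = 8 - 48 = -40)
x - O(10) = -40 - 19*10² = -40 - 19*100 = -40 - 1*1900 = -40 - 1900 = -1940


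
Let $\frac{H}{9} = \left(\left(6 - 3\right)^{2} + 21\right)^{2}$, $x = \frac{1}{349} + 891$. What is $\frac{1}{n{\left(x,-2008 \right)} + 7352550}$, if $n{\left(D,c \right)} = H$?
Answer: $\frac{1}{7360650} \approx 1.3586 \cdot 10^{-7}$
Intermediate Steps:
$x = \frac{310960}{349}$ ($x = \frac{1}{349} + 891 = \frac{310960}{349} \approx 891.0$)
$H = 8100$ ($H = 9 \left(\left(6 - 3\right)^{2} + 21\right)^{2} = 9 \left(3^{2} + 21\right)^{2} = 9 \left(9 + 21\right)^{2} = 9 \cdot 30^{2} = 9 \cdot 900 = 8100$)
$n{\left(D,c \right)} = 8100$
$\frac{1}{n{\left(x,-2008 \right)} + 7352550} = \frac{1}{8100 + 7352550} = \frac{1}{7360650}$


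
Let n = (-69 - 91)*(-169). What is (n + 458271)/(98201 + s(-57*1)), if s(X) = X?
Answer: 485311/98144 ≈ 4.9449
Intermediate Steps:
n = 27040 (n = -160*(-169) = 27040)
(n + 458271)/(98201 + s(-57*1)) = (27040 + 458271)/(98201 - 57*1) = 485311/(98201 - 57) = 485311/98144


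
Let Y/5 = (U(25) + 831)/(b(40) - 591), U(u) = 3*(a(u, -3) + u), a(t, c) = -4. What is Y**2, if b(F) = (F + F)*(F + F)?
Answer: 19980900/33744481 ≈ 0.59212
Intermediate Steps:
b(F) = 4*F**2 (b(F) = (2*F)*(2*F) = 4*F**2)
U(u) = -12 + 3*u (U(u) = 3*(-4 + u) = -12 + 3*u)
Y = 4470/5809 (Y = 5*(((-12 + 3*25) + 831)/(4*40**2 - 591)) = 5*(((-12 + 75) + 831)/(4*1600 - 591)) = 5*((63 + 831)/(6400 - 591)) = 5*(894/5809) = 4470/5809 ≈ 0.76950)
Y**2 = (4470/5809)**2 = 19980900/33744481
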